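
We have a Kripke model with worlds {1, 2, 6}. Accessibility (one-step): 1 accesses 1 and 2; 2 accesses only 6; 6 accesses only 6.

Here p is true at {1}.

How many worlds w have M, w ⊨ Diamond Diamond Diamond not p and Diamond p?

1: Diamond Diamond Diamond not p is T, Diamond p is T. ✓
2: Diamond Diamond Diamond not p is T, Diamond p is F. ✗
6: Diamond Diamond Diamond not p is T, Diamond p is F. ✗
Satisfying worlds: {1}.

1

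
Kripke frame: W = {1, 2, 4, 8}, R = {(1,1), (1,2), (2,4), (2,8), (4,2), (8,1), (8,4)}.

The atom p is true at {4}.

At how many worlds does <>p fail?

2

1: successors {1, 2}; p there: 1:F, 2:F. ✗
2: successors {4, 8}; p there: 4:T, 8:F. ✓
4: successors {2}; p there: 2:F. ✗
8: successors {1, 4}; p there: 1:F, 4:T. ✓
Satisfying worlds: {2, 8}.
So <>p fails at the other 2 worlds.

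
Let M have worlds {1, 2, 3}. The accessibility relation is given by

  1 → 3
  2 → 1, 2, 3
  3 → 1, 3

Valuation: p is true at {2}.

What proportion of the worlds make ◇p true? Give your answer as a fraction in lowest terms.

1: successors {3}; p there: 3:F. ✗
2: successors {1, 2, 3}; p there: 1:F, 2:T, 3:F. ✓
3: successors {1, 3}; p there: 1:F, 3:F. ✗
That's 1 of 3 worlds, so 1/3.

1/3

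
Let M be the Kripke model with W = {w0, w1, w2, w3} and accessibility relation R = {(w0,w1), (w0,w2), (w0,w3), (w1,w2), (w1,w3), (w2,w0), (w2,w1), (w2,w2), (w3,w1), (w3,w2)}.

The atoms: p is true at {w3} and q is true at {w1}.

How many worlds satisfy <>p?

2

w0: successors {w1, w2, w3}; p there: w1:F, w2:F, w3:T. ✓
w1: successors {w2, w3}; p there: w2:F, w3:T. ✓
w2: successors {w0, w1, w2}; p there: w0:F, w1:F, w2:F. ✗
w3: successors {w1, w2}; p there: w1:F, w2:F. ✗
Satisfying worlds: {w0, w1}.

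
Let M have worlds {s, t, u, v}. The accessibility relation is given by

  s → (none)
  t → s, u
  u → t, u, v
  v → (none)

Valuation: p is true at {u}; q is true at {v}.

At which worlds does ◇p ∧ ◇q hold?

s: ◇p is F, ◇q is F. ✗
t: ◇p is T, ◇q is F. ✗
u: ◇p is T, ◇q is T. ✓
v: ◇p is F, ◇q is F. ✗

{u}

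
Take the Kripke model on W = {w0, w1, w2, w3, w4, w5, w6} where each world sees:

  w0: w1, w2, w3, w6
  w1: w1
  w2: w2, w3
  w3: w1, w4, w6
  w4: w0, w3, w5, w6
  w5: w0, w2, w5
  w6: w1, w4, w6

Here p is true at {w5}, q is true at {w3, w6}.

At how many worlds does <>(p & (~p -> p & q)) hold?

2

w0: successors {w1, w2, w3, w6}; p & (~p -> p & q) there: w1:F, w2:F, w3:F, w6:F. ✗
w1: successors {w1}; p & (~p -> p & q) there: w1:F. ✗
w2: successors {w2, w3}; p & (~p -> p & q) there: w2:F, w3:F. ✗
w3: successors {w1, w4, w6}; p & (~p -> p & q) there: w1:F, w4:F, w6:F. ✗
w4: successors {w0, w3, w5, w6}; p & (~p -> p & q) there: w0:F, w3:F, w5:T, w6:F. ✓
w5: successors {w0, w2, w5}; p & (~p -> p & q) there: w0:F, w2:F, w5:T. ✓
w6: successors {w1, w4, w6}; p & (~p -> p & q) there: w1:F, w4:F, w6:F. ✗
Satisfying worlds: {w4, w5}.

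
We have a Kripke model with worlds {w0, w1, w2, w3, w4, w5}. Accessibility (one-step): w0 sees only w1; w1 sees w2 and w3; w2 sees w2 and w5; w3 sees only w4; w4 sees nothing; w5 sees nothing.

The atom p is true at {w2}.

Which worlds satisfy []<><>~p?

w0: successors {w1}; <><>~p there: w1:T. ✓
w1: successors {w2, w3}; <><>~p there: w2:T, w3:F. ✗
w2: successors {w2, w5}; <><>~p there: w2:T, w5:F. ✗
w3: successors {w4}; <><>~p there: w4:F. ✗
w4: no successors, so []<><>~p holds vacuously. ✓
w5: no successors, so []<><>~p holds vacuously. ✓

{w0, w4, w5}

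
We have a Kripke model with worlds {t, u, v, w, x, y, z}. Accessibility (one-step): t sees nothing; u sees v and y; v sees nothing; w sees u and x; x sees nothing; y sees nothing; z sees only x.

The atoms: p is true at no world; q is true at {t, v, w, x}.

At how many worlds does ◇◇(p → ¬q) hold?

t: no successors, so ◇◇(p → ¬q) fails. ✗
u: successors {v, y}; ◇(p → ¬q) there: v:F, y:F. ✗
v: no successors, so ◇◇(p → ¬q) fails. ✗
w: successors {u, x}; ◇(p → ¬q) there: u:T, x:F. ✓
x: no successors, so ◇◇(p → ¬q) fails. ✗
y: no successors, so ◇◇(p → ¬q) fails. ✗
z: successors {x}; ◇(p → ¬q) there: x:F. ✗
Satisfying worlds: {w}.

1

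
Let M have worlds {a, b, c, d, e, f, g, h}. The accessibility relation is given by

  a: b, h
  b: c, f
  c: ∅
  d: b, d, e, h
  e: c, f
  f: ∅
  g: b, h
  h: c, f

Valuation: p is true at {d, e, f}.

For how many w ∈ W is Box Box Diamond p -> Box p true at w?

a: Box Box Diamond p is F, Box p is F. ✓
b: Box Box Diamond p is T, Box p is F. ✗
c: Box Box Diamond p is T, Box p is T. ✓
d: Box Box Diamond p is F, Box p is F. ✓
e: Box Box Diamond p is T, Box p is F. ✗
f: Box Box Diamond p is T, Box p is T. ✓
g: Box Box Diamond p is F, Box p is F. ✓
h: Box Box Diamond p is T, Box p is F. ✗
Satisfying worlds: {a, c, d, f, g}.

5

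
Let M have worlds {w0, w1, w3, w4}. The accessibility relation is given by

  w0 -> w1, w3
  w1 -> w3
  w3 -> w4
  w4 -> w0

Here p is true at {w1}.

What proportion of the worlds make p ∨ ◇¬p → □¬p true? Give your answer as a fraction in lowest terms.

w0: p ∨ ◇¬p is T, □¬p is F. ✗
w1: p ∨ ◇¬p is T, □¬p is T. ✓
w3: p ∨ ◇¬p is T, □¬p is T. ✓
w4: p ∨ ◇¬p is T, □¬p is T. ✓
That's 3 of 4 worlds, so 3/4.

3/4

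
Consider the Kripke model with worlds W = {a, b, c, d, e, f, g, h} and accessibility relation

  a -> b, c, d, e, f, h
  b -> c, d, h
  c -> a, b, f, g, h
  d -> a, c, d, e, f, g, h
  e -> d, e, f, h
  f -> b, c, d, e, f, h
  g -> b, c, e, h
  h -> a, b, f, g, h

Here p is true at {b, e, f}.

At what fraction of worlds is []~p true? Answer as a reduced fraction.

1/8

a: successors {b, c, d, e, f, h}; ~p there: b:F, c:T, d:T, e:F, f:F, h:T. ✗
b: successors {c, d, h}; ~p there: c:T, d:T, h:T. ✓
c: successors {a, b, f, g, h}; ~p there: a:T, b:F, f:F, g:T, h:T. ✗
d: successors {a, c, d, e, f, g, h}; ~p there: a:T, c:T, d:T, e:F, f:F, g:T, h:T. ✗
e: successors {d, e, f, h}; ~p there: d:T, e:F, f:F, h:T. ✗
f: successors {b, c, d, e, f, h}; ~p there: b:F, c:T, d:T, e:F, f:F, h:T. ✗
g: successors {b, c, e, h}; ~p there: b:F, c:T, e:F, h:T. ✗
h: successors {a, b, f, g, h}; ~p there: a:T, b:F, f:F, g:T, h:T. ✗
That's 1 of 8 worlds, so 1/8.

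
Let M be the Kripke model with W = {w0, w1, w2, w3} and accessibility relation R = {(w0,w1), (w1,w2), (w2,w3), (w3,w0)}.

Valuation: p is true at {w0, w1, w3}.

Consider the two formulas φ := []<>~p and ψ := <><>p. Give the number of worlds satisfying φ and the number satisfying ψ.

1 and 3

For []<>~p:
w0: successors {w1}; <>~p there: w1:T. ✓
w1: successors {w2}; <>~p there: w2:F. ✗
w2: successors {w3}; <>~p there: w3:F. ✗
w3: successors {w0}; <>~p there: w0:F. ✗
— 1 world.
For <><>p:
w0: successors {w1}; <>p there: w1:F. ✗
w1: successors {w2}; <>p there: w2:T. ✓
w2: successors {w3}; <>p there: w3:T. ✓
w3: successors {w0}; <>p there: w0:T. ✓
— 3 worlds.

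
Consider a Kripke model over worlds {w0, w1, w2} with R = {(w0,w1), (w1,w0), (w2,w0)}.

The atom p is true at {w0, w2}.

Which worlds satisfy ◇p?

{w1, w2}

w0: successors {w1}; p there: w1:F. ✗
w1: successors {w0}; p there: w0:T. ✓
w2: successors {w0}; p there: w0:T. ✓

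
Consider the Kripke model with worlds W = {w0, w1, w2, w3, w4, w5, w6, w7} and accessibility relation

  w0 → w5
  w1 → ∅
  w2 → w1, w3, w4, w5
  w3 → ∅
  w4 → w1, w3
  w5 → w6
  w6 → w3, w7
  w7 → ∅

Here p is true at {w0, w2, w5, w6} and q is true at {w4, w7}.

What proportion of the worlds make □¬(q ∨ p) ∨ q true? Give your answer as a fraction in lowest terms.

w0: □¬(q ∨ p) is F, q is F. ✗
w1: □¬(q ∨ p) is T, q is F. ✓
w2: □¬(q ∨ p) is F, q is F. ✗
w3: □¬(q ∨ p) is T, q is F. ✓
w4: □¬(q ∨ p) is T, q is T. ✓
w5: □¬(q ∨ p) is F, q is F. ✗
w6: □¬(q ∨ p) is F, q is F. ✗
w7: □¬(q ∨ p) is T, q is T. ✓
That's 4 of 8 worlds, so 4/8 = 1/2.

1/2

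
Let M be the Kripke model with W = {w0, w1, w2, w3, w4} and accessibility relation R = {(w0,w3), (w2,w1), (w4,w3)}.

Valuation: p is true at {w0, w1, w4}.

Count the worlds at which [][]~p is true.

w0: successors {w3}; []~p there: w3:T. ✓
w1: no successors, so [][]~p holds vacuously. ✓
w2: successors {w1}; []~p there: w1:T. ✓
w3: no successors, so [][]~p holds vacuously. ✓
w4: successors {w3}; []~p there: w3:T. ✓
Satisfying worlds: {w0, w1, w2, w3, w4}.

5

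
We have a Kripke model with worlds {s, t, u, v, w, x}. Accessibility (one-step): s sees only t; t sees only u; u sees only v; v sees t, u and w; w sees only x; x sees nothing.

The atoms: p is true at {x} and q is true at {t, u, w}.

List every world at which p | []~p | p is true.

{s, t, u, v, x}

s: p is F, []~p | p is T. ✓
t: p is F, []~p | p is T. ✓
u: p is F, []~p | p is T. ✓
v: p is F, []~p | p is T. ✓
w: p is F, []~p | p is F. ✗
x: p is T, []~p | p is T. ✓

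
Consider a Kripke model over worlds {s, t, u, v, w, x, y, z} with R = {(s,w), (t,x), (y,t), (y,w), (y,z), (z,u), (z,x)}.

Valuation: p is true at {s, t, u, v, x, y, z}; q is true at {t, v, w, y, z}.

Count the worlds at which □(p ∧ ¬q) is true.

s: successors {w}; p ∧ ¬q there: w:F. ✗
t: successors {x}; p ∧ ¬q there: x:T. ✓
u: no successors, so □(p ∧ ¬q) holds vacuously. ✓
v: no successors, so □(p ∧ ¬q) holds vacuously. ✓
w: no successors, so □(p ∧ ¬q) holds vacuously. ✓
x: no successors, so □(p ∧ ¬q) holds vacuously. ✓
y: successors {t, w, z}; p ∧ ¬q there: t:F, w:F, z:F. ✗
z: successors {u, x}; p ∧ ¬q there: u:T, x:T. ✓
Satisfying worlds: {t, u, v, w, x, z}.

6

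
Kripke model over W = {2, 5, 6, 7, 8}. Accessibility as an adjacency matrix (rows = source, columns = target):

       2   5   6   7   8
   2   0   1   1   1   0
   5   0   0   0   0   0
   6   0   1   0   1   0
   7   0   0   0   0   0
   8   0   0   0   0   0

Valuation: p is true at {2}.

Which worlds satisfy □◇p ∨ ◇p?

{5, 7, 8}

2: □◇p is F, ◇p is F. ✗
5: □◇p is T, ◇p is F. ✓
6: □◇p is F, ◇p is F. ✗
7: □◇p is T, ◇p is F. ✓
8: □◇p is T, ◇p is F. ✓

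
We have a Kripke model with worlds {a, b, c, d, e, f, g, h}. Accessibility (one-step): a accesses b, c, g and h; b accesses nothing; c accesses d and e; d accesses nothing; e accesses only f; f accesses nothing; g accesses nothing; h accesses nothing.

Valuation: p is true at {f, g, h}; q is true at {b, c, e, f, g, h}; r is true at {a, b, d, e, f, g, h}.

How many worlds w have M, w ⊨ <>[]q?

a: successors {b, c, g, h}; []q there: b:T, c:F, g:T, h:T. ✓
b: no successors, so <>[]q fails. ✗
c: successors {d, e}; []q there: d:T, e:T. ✓
d: no successors, so <>[]q fails. ✗
e: successors {f}; []q there: f:T. ✓
f: no successors, so <>[]q fails. ✗
g: no successors, so <>[]q fails. ✗
h: no successors, so <>[]q fails. ✗
Satisfying worlds: {a, c, e}.

3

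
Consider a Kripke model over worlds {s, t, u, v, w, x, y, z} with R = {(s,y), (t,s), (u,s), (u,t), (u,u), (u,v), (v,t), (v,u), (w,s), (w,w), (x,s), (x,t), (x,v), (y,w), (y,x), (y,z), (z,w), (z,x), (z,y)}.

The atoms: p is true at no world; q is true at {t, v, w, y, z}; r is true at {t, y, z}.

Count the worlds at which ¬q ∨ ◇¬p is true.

s: ¬q is T, ◇¬p is T. ✓
t: ¬q is F, ◇¬p is T. ✓
u: ¬q is T, ◇¬p is T. ✓
v: ¬q is F, ◇¬p is T. ✓
w: ¬q is F, ◇¬p is T. ✓
x: ¬q is T, ◇¬p is T. ✓
y: ¬q is F, ◇¬p is T. ✓
z: ¬q is F, ◇¬p is T. ✓
Satisfying worlds: {s, t, u, v, w, x, y, z}.

8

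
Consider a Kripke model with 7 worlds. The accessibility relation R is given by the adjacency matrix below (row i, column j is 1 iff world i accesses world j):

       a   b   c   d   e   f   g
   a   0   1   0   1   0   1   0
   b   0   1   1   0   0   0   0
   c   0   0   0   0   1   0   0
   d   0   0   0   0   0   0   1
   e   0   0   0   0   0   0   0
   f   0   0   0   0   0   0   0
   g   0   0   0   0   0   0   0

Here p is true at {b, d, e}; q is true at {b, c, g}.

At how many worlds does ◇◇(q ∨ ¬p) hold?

a: successors {b, d, f}; ◇(q ∨ ¬p) there: b:T, d:T, f:F. ✓
b: successors {b, c}; ◇(q ∨ ¬p) there: b:T, c:F. ✓
c: successors {e}; ◇(q ∨ ¬p) there: e:F. ✗
d: successors {g}; ◇(q ∨ ¬p) there: g:F. ✗
e: no successors, so ◇◇(q ∨ ¬p) fails. ✗
f: no successors, so ◇◇(q ∨ ¬p) fails. ✗
g: no successors, so ◇◇(q ∨ ¬p) fails. ✗
Satisfying worlds: {a, b}.

2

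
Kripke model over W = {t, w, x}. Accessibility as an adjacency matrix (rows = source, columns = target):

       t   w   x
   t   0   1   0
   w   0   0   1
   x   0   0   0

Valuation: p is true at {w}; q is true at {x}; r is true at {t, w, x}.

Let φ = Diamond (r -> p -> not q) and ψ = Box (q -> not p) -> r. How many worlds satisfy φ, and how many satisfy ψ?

2 and 3

For Diamond (r -> p -> not q):
t: successors {w}; r -> p -> not q there: w:T. ✓
w: successors {x}; r -> p -> not q there: x:T. ✓
x: no successors, so Diamond (r -> p -> not q) fails. ✗
— 2 worlds.
For Box (q -> not p) -> r:
t: Box (q -> not p) is T, r is T. ✓
w: Box (q -> not p) is T, r is T. ✓
x: Box (q -> not p) is T, r is T. ✓
— 3 worlds.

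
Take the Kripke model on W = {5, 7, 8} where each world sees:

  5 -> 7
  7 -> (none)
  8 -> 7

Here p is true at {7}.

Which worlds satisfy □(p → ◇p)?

5: successors {7}; p → ◇p there: 7:F. ✗
7: no successors, so □(p → ◇p) holds vacuously. ✓
8: successors {7}; p → ◇p there: 7:F. ✗

{7}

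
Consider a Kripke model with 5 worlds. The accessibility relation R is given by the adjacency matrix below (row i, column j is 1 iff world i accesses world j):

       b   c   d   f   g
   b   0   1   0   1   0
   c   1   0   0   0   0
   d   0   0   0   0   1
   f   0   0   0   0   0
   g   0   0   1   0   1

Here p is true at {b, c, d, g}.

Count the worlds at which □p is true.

4

b: successors {c, f}; p there: c:T, f:F. ✗
c: successors {b}; p there: b:T. ✓
d: successors {g}; p there: g:T. ✓
f: no successors, so □p holds vacuously. ✓
g: successors {d, g}; p there: d:T, g:T. ✓
Satisfying worlds: {c, d, f, g}.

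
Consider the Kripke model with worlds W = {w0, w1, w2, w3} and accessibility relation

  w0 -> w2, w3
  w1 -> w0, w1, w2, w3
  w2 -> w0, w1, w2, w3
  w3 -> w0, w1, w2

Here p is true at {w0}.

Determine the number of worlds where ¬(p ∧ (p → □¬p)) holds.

w0: p ∧ (p → □¬p) is T. ✗
w1: p ∧ (p → □¬p) is F. ✓
w2: p ∧ (p → □¬p) is F. ✓
w3: p ∧ (p → □¬p) is F. ✓
Satisfying worlds: {w1, w2, w3}.

3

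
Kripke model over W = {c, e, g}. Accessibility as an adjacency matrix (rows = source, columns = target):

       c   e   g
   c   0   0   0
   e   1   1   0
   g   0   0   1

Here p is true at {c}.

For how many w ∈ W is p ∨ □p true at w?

c: p is T, □p is T. ✓
e: p is F, □p is F. ✗
g: p is F, □p is F. ✗
Satisfying worlds: {c}.

1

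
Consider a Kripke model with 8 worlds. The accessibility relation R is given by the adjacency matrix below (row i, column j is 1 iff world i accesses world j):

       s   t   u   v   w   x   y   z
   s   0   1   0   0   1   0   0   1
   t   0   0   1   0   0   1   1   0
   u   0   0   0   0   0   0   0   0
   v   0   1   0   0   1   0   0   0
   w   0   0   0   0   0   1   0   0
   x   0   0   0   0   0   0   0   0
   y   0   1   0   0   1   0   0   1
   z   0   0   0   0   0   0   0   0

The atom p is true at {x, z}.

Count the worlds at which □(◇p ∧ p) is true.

s: successors {t, w, z}; ◇p ∧ p there: t:F, w:F, z:F. ✗
t: successors {u, x, y}; ◇p ∧ p there: u:F, x:F, y:F. ✗
u: no successors, so □(◇p ∧ p) holds vacuously. ✓
v: successors {t, w}; ◇p ∧ p there: t:F, w:F. ✗
w: successors {x}; ◇p ∧ p there: x:F. ✗
x: no successors, so □(◇p ∧ p) holds vacuously. ✓
y: successors {t, w, z}; ◇p ∧ p there: t:F, w:F, z:F. ✗
z: no successors, so □(◇p ∧ p) holds vacuously. ✓
Satisfying worlds: {u, x, z}.

3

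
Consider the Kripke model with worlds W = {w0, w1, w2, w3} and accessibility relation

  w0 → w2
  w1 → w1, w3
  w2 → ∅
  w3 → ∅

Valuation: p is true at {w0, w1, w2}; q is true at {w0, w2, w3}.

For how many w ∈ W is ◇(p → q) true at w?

2

w0: successors {w2}; p → q there: w2:T. ✓
w1: successors {w1, w3}; p → q there: w1:F, w3:T. ✓
w2: no successors, so ◇(p → q) fails. ✗
w3: no successors, so ◇(p → q) fails. ✗
Satisfying worlds: {w0, w1}.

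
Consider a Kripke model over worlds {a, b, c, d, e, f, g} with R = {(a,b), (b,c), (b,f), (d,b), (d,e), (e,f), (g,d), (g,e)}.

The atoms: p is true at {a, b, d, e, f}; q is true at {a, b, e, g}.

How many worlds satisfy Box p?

a: successors {b}; p there: b:T. ✓
b: successors {c, f}; p there: c:F, f:T. ✗
c: no successors, so Box p holds vacuously. ✓
d: successors {b, e}; p there: b:T, e:T. ✓
e: successors {f}; p there: f:T. ✓
f: no successors, so Box p holds vacuously. ✓
g: successors {d, e}; p there: d:T, e:T. ✓
Satisfying worlds: {a, c, d, e, f, g}.

6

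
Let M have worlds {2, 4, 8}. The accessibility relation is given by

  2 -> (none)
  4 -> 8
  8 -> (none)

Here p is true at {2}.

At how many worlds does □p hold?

2: no successors, so □p holds vacuously. ✓
4: successors {8}; p there: 8:F. ✗
8: no successors, so □p holds vacuously. ✓
Satisfying worlds: {2, 8}.

2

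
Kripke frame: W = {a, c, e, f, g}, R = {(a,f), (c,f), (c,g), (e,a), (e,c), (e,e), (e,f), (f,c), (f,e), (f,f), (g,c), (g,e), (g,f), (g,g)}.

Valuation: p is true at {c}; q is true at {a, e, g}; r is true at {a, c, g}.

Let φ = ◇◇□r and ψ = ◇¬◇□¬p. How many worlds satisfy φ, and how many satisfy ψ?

0 and 3

For ◇◇□r:
a: successors {f}; ◇□r there: f:F. ✗
c: successors {f, g}; ◇□r there: f:F, g:F. ✗
e: successors {a, c, e, f}; ◇□r there: a:F, c:F, e:F, f:F. ✗
f: successors {c, e, f}; ◇□r there: c:F, e:F, f:F. ✗
g: successors {c, e, f, g}; ◇□r there: c:F, e:F, f:F, g:F. ✗
— 0 worlds.
For ◇¬◇□¬p:
a: successors {f}; ¬◇□¬p there: f:F. ✗
c: successors {f, g}; ¬◇□¬p there: f:F, g:F. ✗
e: successors {a, c, e, f}; ¬◇□¬p there: a:T, c:T, e:F, f:F. ✓
f: successors {c, e, f}; ¬◇□¬p there: c:T, e:F, f:F. ✓
g: successors {c, e, f, g}; ¬◇□¬p there: c:T, e:F, f:F, g:F. ✓
— 3 worlds.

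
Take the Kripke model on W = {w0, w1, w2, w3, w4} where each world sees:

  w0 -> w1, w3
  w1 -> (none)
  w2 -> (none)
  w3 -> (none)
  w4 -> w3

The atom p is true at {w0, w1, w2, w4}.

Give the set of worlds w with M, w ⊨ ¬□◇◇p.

{w0, w4}

w0: □◇◇p is F. ✓
w1: □◇◇p is T. ✗
w2: □◇◇p is T. ✗
w3: □◇◇p is T. ✗
w4: □◇◇p is F. ✓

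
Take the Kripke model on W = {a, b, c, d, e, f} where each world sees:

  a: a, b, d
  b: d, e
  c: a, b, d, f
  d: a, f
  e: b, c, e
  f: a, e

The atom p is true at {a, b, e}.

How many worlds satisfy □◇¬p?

a: successors {a, b, d}; ◇¬p there: a:T, b:T, d:T. ✓
b: successors {d, e}; ◇¬p there: d:T, e:T. ✓
c: successors {a, b, d, f}; ◇¬p there: a:T, b:T, d:T, f:F. ✗
d: successors {a, f}; ◇¬p there: a:T, f:F. ✗
e: successors {b, c, e}; ◇¬p there: b:T, c:T, e:T. ✓
f: successors {a, e}; ◇¬p there: a:T, e:T. ✓
Satisfying worlds: {a, b, e, f}.

4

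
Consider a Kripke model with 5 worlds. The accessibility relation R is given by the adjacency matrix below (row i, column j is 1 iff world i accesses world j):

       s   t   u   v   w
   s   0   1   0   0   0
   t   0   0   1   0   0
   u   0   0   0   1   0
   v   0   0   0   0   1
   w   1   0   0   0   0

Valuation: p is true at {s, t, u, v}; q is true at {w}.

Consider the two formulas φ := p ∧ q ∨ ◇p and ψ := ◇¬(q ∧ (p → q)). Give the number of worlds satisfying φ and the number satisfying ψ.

For p ∧ q ∨ ◇p:
s: p ∧ q is F, ◇p is T. ✓
t: p ∧ q is F, ◇p is T. ✓
u: p ∧ q is F, ◇p is T. ✓
v: p ∧ q is F, ◇p is F. ✗
w: p ∧ q is F, ◇p is T. ✓
— 4 worlds.
For ◇¬(q ∧ (p → q)):
s: successors {t}; ¬(q ∧ (p → q)) there: t:T. ✓
t: successors {u}; ¬(q ∧ (p → q)) there: u:T. ✓
u: successors {v}; ¬(q ∧ (p → q)) there: v:T. ✓
v: successors {w}; ¬(q ∧ (p → q)) there: w:F. ✗
w: successors {s}; ¬(q ∧ (p → q)) there: s:T. ✓
— 4 worlds.

4 and 4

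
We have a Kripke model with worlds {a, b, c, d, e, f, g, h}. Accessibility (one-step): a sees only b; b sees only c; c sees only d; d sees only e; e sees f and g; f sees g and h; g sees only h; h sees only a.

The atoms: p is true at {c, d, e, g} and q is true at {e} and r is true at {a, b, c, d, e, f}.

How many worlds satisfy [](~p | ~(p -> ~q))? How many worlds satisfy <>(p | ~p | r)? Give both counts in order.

For [](~p | ~(p -> ~q)):
a: successors {b}; ~p | ~(p -> ~q) there: b:T. ✓
b: successors {c}; ~p | ~(p -> ~q) there: c:F. ✗
c: successors {d}; ~p | ~(p -> ~q) there: d:F. ✗
d: successors {e}; ~p | ~(p -> ~q) there: e:T. ✓
e: successors {f, g}; ~p | ~(p -> ~q) there: f:T, g:F. ✗
f: successors {g, h}; ~p | ~(p -> ~q) there: g:F, h:T. ✗
g: successors {h}; ~p | ~(p -> ~q) there: h:T. ✓
h: successors {a}; ~p | ~(p -> ~q) there: a:T. ✓
— 4 worlds.
For <>(p | ~p | r):
a: successors {b}; p | ~p | r there: b:T. ✓
b: successors {c}; p | ~p | r there: c:T. ✓
c: successors {d}; p | ~p | r there: d:T. ✓
d: successors {e}; p | ~p | r there: e:T. ✓
e: successors {f, g}; p | ~p | r there: f:T, g:T. ✓
f: successors {g, h}; p | ~p | r there: g:T, h:T. ✓
g: successors {h}; p | ~p | r there: h:T. ✓
h: successors {a}; p | ~p | r there: a:T. ✓
— 8 worlds.

4 and 8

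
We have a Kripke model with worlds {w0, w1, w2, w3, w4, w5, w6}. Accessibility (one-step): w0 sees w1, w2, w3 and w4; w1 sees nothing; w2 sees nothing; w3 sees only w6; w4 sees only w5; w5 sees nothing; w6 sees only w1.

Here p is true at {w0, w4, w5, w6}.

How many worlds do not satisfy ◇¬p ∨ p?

3

w0: ◇¬p is T, p is T. ✓
w1: ◇¬p is F, p is F. ✗
w2: ◇¬p is F, p is F. ✗
w3: ◇¬p is F, p is F. ✗
w4: ◇¬p is F, p is T. ✓
w5: ◇¬p is F, p is T. ✓
w6: ◇¬p is T, p is T. ✓
Satisfying worlds: {w0, w4, w5, w6}.
So ◇¬p ∨ p fails at the other 3 worlds.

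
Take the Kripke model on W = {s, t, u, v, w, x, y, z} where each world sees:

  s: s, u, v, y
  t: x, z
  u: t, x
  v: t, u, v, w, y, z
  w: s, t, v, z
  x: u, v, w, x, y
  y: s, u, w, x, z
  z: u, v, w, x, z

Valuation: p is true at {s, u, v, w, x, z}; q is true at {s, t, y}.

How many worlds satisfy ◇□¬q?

6

s: successors {s, u, v, y}; □¬q there: s:F, u:F, v:F, y:F. ✗
t: successors {x, z}; □¬q there: x:F, z:T. ✓
u: successors {t, x}; □¬q there: t:T, x:F. ✓
v: successors {t, u, v, w, y, z}; □¬q there: t:T, u:F, v:F, w:F, y:F, z:T. ✓
w: successors {s, t, v, z}; □¬q there: s:F, t:T, v:F, z:T. ✓
x: successors {u, v, w, x, y}; □¬q there: u:F, v:F, w:F, x:F, y:F. ✗
y: successors {s, u, w, x, z}; □¬q there: s:F, u:F, w:F, x:F, z:T. ✓
z: successors {u, v, w, x, z}; □¬q there: u:F, v:F, w:F, x:F, z:T. ✓
Satisfying worlds: {t, u, v, w, y, z}.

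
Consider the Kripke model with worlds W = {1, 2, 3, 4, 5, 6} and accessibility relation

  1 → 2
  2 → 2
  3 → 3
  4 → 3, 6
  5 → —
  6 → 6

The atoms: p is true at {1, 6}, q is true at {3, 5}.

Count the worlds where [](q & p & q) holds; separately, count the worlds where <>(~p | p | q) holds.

For [](q & p & q):
1: successors {2}; q & p & q there: 2:F. ✗
2: successors {2}; q & p & q there: 2:F. ✗
3: successors {3}; q & p & q there: 3:F. ✗
4: successors {3, 6}; q & p & q there: 3:F, 6:F. ✗
5: no successors, so [](q & p & q) holds vacuously. ✓
6: successors {6}; q & p & q there: 6:F. ✗
— 1 world.
For <>(~p | p | q):
1: successors {2}; ~p | p | q there: 2:T. ✓
2: successors {2}; ~p | p | q there: 2:T. ✓
3: successors {3}; ~p | p | q there: 3:T. ✓
4: successors {3, 6}; ~p | p | q there: 3:T, 6:T. ✓
5: no successors, so <>(~p | p | q) fails. ✗
6: successors {6}; ~p | p | q there: 6:T. ✓
— 5 worlds.

1 and 5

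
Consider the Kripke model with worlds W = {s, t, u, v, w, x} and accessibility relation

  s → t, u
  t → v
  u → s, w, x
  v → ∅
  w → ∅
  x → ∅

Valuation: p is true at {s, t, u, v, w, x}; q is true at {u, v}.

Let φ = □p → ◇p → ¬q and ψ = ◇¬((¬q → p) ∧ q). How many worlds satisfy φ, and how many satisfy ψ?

For □p → ◇p → ¬q:
s: □p is T, ◇p → ¬q is T. ✓
t: □p is T, ◇p → ¬q is T. ✓
u: □p is T, ◇p → ¬q is F. ✗
v: □p is T, ◇p → ¬q is T. ✓
w: □p is T, ◇p → ¬q is T. ✓
x: □p is T, ◇p → ¬q is T. ✓
— 5 worlds.
For ◇¬((¬q → p) ∧ q):
s: successors {t, u}; ¬((¬q → p) ∧ q) there: t:T, u:F. ✓
t: successors {v}; ¬((¬q → p) ∧ q) there: v:F. ✗
u: successors {s, w, x}; ¬((¬q → p) ∧ q) there: s:T, w:T, x:T. ✓
v: no successors, so ◇¬((¬q → p) ∧ q) fails. ✗
w: no successors, so ◇¬((¬q → p) ∧ q) fails. ✗
x: no successors, so ◇¬((¬q → p) ∧ q) fails. ✗
— 2 worlds.

5 and 2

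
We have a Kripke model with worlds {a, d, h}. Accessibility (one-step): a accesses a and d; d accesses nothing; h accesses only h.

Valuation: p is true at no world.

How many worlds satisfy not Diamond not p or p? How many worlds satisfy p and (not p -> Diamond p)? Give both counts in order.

For not Diamond not p or p:
a: not Diamond not p is F, p is F. ✗
d: not Diamond not p is T, p is F. ✓
h: not Diamond not p is F, p is F. ✗
— 1 world.
For p and (not p -> Diamond p):
a: p is F, not p -> Diamond p is F. ✗
d: p is F, not p -> Diamond p is F. ✗
h: p is F, not p -> Diamond p is F. ✗
— 0 worlds.

1 and 0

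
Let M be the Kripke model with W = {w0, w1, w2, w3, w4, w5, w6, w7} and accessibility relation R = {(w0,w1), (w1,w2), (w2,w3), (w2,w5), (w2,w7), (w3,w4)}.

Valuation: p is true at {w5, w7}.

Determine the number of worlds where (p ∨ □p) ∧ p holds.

w0: p ∨ □p is F, p is F. ✗
w1: p ∨ □p is F, p is F. ✗
w2: p ∨ □p is F, p is F. ✗
w3: p ∨ □p is F, p is F. ✗
w4: p ∨ □p is T, p is F. ✗
w5: p ∨ □p is T, p is T. ✓
w6: p ∨ □p is T, p is F. ✗
w7: p ∨ □p is T, p is T. ✓
Satisfying worlds: {w5, w7}.

2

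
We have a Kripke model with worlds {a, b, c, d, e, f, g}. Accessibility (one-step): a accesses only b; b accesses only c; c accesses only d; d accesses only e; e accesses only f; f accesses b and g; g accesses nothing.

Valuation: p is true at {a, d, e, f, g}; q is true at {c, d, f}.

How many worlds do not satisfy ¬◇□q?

4

a: ◇□q is T. ✗
b: ◇□q is T. ✗
c: ◇□q is F. ✓
d: ◇□q is T. ✗
e: ◇□q is F. ✓
f: ◇□q is T. ✗
g: ◇□q is F. ✓
Satisfying worlds: {c, e, g}.
So ¬◇□q fails at the other 4 worlds.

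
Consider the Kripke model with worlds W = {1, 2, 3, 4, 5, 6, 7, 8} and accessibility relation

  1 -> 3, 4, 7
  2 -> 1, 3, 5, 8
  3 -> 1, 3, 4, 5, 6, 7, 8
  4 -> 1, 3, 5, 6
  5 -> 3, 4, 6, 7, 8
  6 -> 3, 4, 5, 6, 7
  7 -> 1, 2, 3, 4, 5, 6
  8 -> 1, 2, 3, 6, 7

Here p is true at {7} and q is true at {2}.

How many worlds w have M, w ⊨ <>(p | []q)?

5

1: successors {3, 4, 7}; p | []q there: 3:F, 4:F, 7:T. ✓
2: successors {1, 3, 5, 8}; p | []q there: 1:F, 3:F, 5:F, 8:F. ✗
3: successors {1, 3, 4, 5, 6, 7, 8}; p | []q there: 1:F, 3:F, 4:F, 5:F, 6:F, 7:T, 8:F. ✓
4: successors {1, 3, 5, 6}; p | []q there: 1:F, 3:F, 5:F, 6:F. ✗
5: successors {3, 4, 6, 7, 8}; p | []q there: 3:F, 4:F, 6:F, 7:T, 8:F. ✓
6: successors {3, 4, 5, 6, 7}; p | []q there: 3:F, 4:F, 5:F, 6:F, 7:T. ✓
7: successors {1, 2, 3, 4, 5, 6}; p | []q there: 1:F, 2:F, 3:F, 4:F, 5:F, 6:F. ✗
8: successors {1, 2, 3, 6, 7}; p | []q there: 1:F, 2:F, 3:F, 6:F, 7:T. ✓
Satisfying worlds: {1, 3, 5, 6, 8}.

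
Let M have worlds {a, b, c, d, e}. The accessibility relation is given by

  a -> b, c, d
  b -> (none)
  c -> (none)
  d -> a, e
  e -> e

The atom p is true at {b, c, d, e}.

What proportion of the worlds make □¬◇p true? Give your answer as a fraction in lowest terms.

2/5

a: successors {b, c, d}; ¬◇p there: b:T, c:T, d:F. ✗
b: no successors, so □¬◇p holds vacuously. ✓
c: no successors, so □¬◇p holds vacuously. ✓
d: successors {a, e}; ¬◇p there: a:F, e:F. ✗
e: successors {e}; ¬◇p there: e:F. ✗
That's 2 of 5 worlds, so 2/5.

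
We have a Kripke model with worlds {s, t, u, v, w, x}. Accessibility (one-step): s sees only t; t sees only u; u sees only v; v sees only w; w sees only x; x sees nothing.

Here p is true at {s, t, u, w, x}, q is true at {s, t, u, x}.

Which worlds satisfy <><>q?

s: successors {t}; <>q there: t:T. ✓
t: successors {u}; <>q there: u:F. ✗
u: successors {v}; <>q there: v:F. ✗
v: successors {w}; <>q there: w:T. ✓
w: successors {x}; <>q there: x:F. ✗
x: no successors, so <><>q fails. ✗

{s, v}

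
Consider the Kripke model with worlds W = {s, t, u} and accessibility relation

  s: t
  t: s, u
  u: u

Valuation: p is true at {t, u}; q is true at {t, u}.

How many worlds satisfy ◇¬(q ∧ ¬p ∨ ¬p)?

s: successors {t}; ¬(q ∧ ¬p ∨ ¬p) there: t:T. ✓
t: successors {s, u}; ¬(q ∧ ¬p ∨ ¬p) there: s:F, u:T. ✓
u: successors {u}; ¬(q ∧ ¬p ∨ ¬p) there: u:T. ✓
Satisfying worlds: {s, t, u}.

3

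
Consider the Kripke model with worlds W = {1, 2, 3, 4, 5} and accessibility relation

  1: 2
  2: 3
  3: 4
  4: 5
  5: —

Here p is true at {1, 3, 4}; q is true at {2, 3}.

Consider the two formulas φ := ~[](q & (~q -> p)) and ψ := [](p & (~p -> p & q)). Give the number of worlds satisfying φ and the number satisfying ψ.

2 and 3

For ~[](q & (~q -> p)):
1: [](q & (~q -> p)) is T. ✗
2: [](q & (~q -> p)) is T. ✗
3: [](q & (~q -> p)) is F. ✓
4: [](q & (~q -> p)) is F. ✓
5: [](q & (~q -> p)) is T. ✗
— 2 worlds.
For [](p & (~p -> p & q)):
1: successors {2}; p & (~p -> p & q) there: 2:F. ✗
2: successors {3}; p & (~p -> p & q) there: 3:T. ✓
3: successors {4}; p & (~p -> p & q) there: 4:T. ✓
4: successors {5}; p & (~p -> p & q) there: 5:F. ✗
5: no successors, so [](p & (~p -> p & q)) holds vacuously. ✓
— 3 worlds.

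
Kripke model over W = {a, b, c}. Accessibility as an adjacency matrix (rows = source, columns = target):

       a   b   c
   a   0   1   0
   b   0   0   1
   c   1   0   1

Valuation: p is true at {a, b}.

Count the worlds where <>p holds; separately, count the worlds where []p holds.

2 and 1

For <>p:
a: successors {b}; p there: b:T. ✓
b: successors {c}; p there: c:F. ✗
c: successors {a, c}; p there: a:T, c:F. ✓
— 2 worlds.
For []p:
a: successors {b}; p there: b:T. ✓
b: successors {c}; p there: c:F. ✗
c: successors {a, c}; p there: a:T, c:F. ✗
— 1 world.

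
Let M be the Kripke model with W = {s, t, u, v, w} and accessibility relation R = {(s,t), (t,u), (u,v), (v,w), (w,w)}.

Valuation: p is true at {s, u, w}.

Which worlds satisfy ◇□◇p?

s: successors {t}; □◇p there: t:F. ✗
t: successors {u}; □◇p there: u:T. ✓
u: successors {v}; □◇p there: v:T. ✓
v: successors {w}; □◇p there: w:T. ✓
w: successors {w}; □◇p there: w:T. ✓

{t, u, v, w}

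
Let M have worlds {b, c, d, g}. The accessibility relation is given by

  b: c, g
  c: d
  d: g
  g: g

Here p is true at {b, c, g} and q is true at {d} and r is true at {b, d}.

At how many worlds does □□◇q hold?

b: successors {c, g}; □◇q there: c:F, g:F. ✗
c: successors {d}; □◇q there: d:F. ✗
d: successors {g}; □◇q there: g:F. ✗
g: successors {g}; □◇q there: g:F. ✗
Satisfying worlds: ∅.

0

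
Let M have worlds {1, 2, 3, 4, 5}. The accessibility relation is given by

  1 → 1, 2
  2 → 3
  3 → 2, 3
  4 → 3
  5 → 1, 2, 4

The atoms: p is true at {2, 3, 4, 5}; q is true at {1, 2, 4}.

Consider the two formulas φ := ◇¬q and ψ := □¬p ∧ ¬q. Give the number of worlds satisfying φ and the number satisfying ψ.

For ◇¬q:
1: successors {1, 2}; ¬q there: 1:F, 2:F. ✗
2: successors {3}; ¬q there: 3:T. ✓
3: successors {2, 3}; ¬q there: 2:F, 3:T. ✓
4: successors {3}; ¬q there: 3:T. ✓
5: successors {1, 2, 4}; ¬q there: 1:F, 2:F, 4:F. ✗
— 3 worlds.
For □¬p ∧ ¬q:
1: □¬p is F, ¬q is F. ✗
2: □¬p is F, ¬q is F. ✗
3: □¬p is F, ¬q is T. ✗
4: □¬p is F, ¬q is F. ✗
5: □¬p is F, ¬q is T. ✗
— 0 worlds.

3 and 0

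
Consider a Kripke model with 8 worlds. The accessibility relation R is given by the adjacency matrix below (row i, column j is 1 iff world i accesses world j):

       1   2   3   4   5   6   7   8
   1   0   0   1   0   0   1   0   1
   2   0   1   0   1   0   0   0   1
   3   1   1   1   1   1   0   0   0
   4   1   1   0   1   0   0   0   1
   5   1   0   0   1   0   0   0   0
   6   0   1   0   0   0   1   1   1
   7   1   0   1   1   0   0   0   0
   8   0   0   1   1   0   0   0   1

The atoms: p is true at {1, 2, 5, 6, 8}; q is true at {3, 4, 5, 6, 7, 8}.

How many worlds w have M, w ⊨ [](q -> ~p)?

2

1: successors {3, 6, 8}; q -> ~p there: 3:T, 6:F, 8:F. ✗
2: successors {2, 4, 8}; q -> ~p there: 2:T, 4:T, 8:F. ✗
3: successors {1, 2, 3, 4, 5}; q -> ~p there: 1:T, 2:T, 3:T, 4:T, 5:F. ✗
4: successors {1, 2, 4, 8}; q -> ~p there: 1:T, 2:T, 4:T, 8:F. ✗
5: successors {1, 4}; q -> ~p there: 1:T, 4:T. ✓
6: successors {2, 6, 7, 8}; q -> ~p there: 2:T, 6:F, 7:T, 8:F. ✗
7: successors {1, 3, 4}; q -> ~p there: 1:T, 3:T, 4:T. ✓
8: successors {3, 4, 8}; q -> ~p there: 3:T, 4:T, 8:F. ✗
Satisfying worlds: {5, 7}.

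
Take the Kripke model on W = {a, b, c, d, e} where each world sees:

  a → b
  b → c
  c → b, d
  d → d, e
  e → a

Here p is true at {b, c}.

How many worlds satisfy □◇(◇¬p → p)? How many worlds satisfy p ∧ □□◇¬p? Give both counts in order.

For □◇(◇¬p → p):
a: successors {b}; ◇(◇¬p → p) there: b:T. ✓
b: successors {c}; ◇(◇¬p → p) there: c:T. ✓
c: successors {b, d}; ◇(◇¬p → p) there: b:T, d:F. ✗
d: successors {d, e}; ◇(◇¬p → p) there: d:F, e:T. ✗
e: successors {a}; ◇(◇¬p → p) there: a:T. ✓
— 3 worlds.
For p ∧ □□◇¬p:
a: p is F, □□◇¬p is T. ✗
b: p is T, □□◇¬p is F. ✗
c: p is T, □□◇¬p is T. ✓
d: p is F, □□◇¬p is F. ✗
e: p is F, □□◇¬p is F. ✗
— 1 world.

3 and 1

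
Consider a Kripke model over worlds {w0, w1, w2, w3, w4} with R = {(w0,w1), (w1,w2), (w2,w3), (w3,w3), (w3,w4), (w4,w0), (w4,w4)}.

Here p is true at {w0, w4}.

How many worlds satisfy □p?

w0: successors {w1}; p there: w1:F. ✗
w1: successors {w2}; p there: w2:F. ✗
w2: successors {w3}; p there: w3:F. ✗
w3: successors {w3, w4}; p there: w3:F, w4:T. ✗
w4: successors {w0, w4}; p there: w0:T, w4:T. ✓
Satisfying worlds: {w4}.

1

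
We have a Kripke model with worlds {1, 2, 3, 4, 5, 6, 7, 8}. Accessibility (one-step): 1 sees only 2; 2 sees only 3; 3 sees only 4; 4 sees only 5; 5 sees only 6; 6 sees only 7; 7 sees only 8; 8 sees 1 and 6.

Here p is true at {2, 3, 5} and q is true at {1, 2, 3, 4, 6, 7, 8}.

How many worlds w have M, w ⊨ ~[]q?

1

1: []q is T. ✗
2: []q is T. ✗
3: []q is T. ✗
4: []q is F. ✓
5: []q is T. ✗
6: []q is T. ✗
7: []q is T. ✗
8: []q is T. ✗
Satisfying worlds: {4}.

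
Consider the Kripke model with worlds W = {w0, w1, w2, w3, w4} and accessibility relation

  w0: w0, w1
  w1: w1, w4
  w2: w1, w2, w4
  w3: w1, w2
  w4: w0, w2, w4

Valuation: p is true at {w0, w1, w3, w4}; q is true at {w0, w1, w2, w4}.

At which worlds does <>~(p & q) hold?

{w2, w3, w4}

w0: successors {w0, w1}; ~(p & q) there: w0:F, w1:F. ✗
w1: successors {w1, w4}; ~(p & q) there: w1:F, w4:F. ✗
w2: successors {w1, w2, w4}; ~(p & q) there: w1:F, w2:T, w4:F. ✓
w3: successors {w1, w2}; ~(p & q) there: w1:F, w2:T. ✓
w4: successors {w0, w2, w4}; ~(p & q) there: w0:F, w2:T, w4:F. ✓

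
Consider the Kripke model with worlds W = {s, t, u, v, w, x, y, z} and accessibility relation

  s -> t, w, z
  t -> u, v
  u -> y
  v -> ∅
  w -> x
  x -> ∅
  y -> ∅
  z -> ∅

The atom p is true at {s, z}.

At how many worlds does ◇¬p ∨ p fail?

s: ◇¬p is T, p is T. ✓
t: ◇¬p is T, p is F. ✓
u: ◇¬p is T, p is F. ✓
v: ◇¬p is F, p is F. ✗
w: ◇¬p is T, p is F. ✓
x: ◇¬p is F, p is F. ✗
y: ◇¬p is F, p is F. ✗
z: ◇¬p is F, p is T. ✓
Satisfying worlds: {s, t, u, w, z}.
So ◇¬p ∨ p fails at the other 3 worlds.

3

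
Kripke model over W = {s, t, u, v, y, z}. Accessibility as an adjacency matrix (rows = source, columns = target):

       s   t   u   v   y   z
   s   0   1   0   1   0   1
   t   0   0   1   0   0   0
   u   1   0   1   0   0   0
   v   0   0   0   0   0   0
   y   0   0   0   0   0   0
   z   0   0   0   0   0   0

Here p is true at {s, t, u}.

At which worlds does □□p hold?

{s, t, v, y, z}

s: successors {t, v, z}; □p there: t:T, v:T, z:T. ✓
t: successors {u}; □p there: u:T. ✓
u: successors {s, u}; □p there: s:F, u:T. ✗
v: no successors, so □□p holds vacuously. ✓
y: no successors, so □□p holds vacuously. ✓
z: no successors, so □□p holds vacuously. ✓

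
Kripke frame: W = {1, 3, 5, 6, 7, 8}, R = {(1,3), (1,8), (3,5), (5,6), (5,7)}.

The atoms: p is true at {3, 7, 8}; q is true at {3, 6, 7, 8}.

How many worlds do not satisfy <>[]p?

1: successors {3, 8}; []p there: 3:F, 8:T. ✓
3: successors {5}; []p there: 5:F. ✗
5: successors {6, 7}; []p there: 6:T, 7:T. ✓
6: no successors, so <>[]p fails. ✗
7: no successors, so <>[]p fails. ✗
8: no successors, so <>[]p fails. ✗
Satisfying worlds: {1, 5}.
So <>[]p fails at the other 4 worlds.

4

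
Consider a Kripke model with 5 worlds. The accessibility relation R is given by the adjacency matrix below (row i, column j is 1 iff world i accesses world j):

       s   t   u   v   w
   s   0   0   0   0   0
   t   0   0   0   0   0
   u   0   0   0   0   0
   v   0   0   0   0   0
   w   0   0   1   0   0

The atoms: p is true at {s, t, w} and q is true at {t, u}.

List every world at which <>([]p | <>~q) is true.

{w}

s: no successors, so <>([]p | <>~q) fails. ✗
t: no successors, so <>([]p | <>~q) fails. ✗
u: no successors, so <>([]p | <>~q) fails. ✗
v: no successors, so <>([]p | <>~q) fails. ✗
w: successors {u}; []p | <>~q there: u:T. ✓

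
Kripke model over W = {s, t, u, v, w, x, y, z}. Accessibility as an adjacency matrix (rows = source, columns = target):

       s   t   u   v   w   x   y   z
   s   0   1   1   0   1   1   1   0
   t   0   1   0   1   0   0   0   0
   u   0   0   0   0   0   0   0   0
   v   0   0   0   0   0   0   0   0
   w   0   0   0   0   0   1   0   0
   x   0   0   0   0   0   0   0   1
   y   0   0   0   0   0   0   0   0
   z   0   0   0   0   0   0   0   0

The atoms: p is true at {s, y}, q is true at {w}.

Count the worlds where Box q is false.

4

s: successors {t, u, w, x, y}; q there: t:F, u:F, w:T, x:F, y:F. ✗
t: successors {t, v}; q there: t:F, v:F. ✗
u: no successors, so Box q holds vacuously. ✓
v: no successors, so Box q holds vacuously. ✓
w: successors {x}; q there: x:F. ✗
x: successors {z}; q there: z:F. ✗
y: no successors, so Box q holds vacuously. ✓
z: no successors, so Box q holds vacuously. ✓
Satisfying worlds: {u, v, y, z}.
So Box q fails at the other 4 worlds.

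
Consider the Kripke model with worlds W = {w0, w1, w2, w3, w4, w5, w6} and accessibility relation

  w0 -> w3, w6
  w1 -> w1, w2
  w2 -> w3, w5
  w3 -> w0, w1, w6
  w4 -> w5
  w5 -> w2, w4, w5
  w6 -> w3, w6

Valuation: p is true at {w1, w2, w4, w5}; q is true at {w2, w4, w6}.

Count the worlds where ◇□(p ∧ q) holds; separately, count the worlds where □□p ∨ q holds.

0 and 3

For ◇□(p ∧ q):
w0: successors {w3, w6}; □(p ∧ q) there: w3:F, w6:F. ✗
w1: successors {w1, w2}; □(p ∧ q) there: w1:F, w2:F. ✗
w2: successors {w3, w5}; □(p ∧ q) there: w3:F, w5:F. ✗
w3: successors {w0, w1, w6}; □(p ∧ q) there: w0:F, w1:F, w6:F. ✗
w4: successors {w5}; □(p ∧ q) there: w5:F. ✗
w5: successors {w2, w4, w5}; □(p ∧ q) there: w2:F, w4:F, w5:F. ✗
w6: successors {w3, w6}; □(p ∧ q) there: w3:F, w6:F. ✗
— 0 worlds.
For □□p ∨ q:
w0: □□p is F, q is F. ✗
w1: □□p is F, q is F. ✗
w2: □□p is F, q is T. ✓
w3: □□p is F, q is F. ✗
w4: □□p is T, q is T. ✓
w5: □□p is F, q is F. ✗
w6: □□p is F, q is T. ✓
— 3 worlds.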